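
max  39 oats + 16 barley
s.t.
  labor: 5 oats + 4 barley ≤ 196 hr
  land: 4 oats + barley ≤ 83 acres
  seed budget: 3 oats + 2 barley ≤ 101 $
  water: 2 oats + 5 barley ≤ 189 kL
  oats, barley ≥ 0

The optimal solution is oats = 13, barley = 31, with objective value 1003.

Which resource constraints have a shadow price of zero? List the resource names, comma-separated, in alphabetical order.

labor: 189/196 (slack 7)
land: 83/83 (binding)
seed budget: 101/101 (binding)
water: 181/189 (slack 8)
By complementary slackness, a constraint with positive slack has shadow price 0 → labor, water.

labor, water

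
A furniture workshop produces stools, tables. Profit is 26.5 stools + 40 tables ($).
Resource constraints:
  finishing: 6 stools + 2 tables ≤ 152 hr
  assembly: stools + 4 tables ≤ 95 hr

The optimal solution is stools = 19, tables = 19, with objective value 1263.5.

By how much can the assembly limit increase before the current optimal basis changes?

Binding constraints: finishing, assembly. The basis is B = [[6,2],[1,4]] with det 22.
Per unit increase in assembly, x* moves by d = (-0.0909, 0.2727).
The basis stays optimal until stools reaches 0; allowable increase = 209 hr.

209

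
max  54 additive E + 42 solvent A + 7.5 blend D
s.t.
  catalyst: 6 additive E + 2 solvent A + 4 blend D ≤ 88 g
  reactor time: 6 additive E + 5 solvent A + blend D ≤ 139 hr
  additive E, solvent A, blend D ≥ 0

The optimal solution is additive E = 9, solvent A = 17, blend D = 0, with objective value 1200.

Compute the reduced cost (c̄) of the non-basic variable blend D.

-4.5

At the optimum: catalyst uses 88 of 88 (binding); reactor time uses 139 of 139 (binding).
The binding rows give the dual system: 6·y_catalyst + 6·y_reactor time = 54 and 2·y_catalyst + 5·y_reactor time = 42.
This yields shadow prices y_catalyst = 1, y_reactor time = 8.
Reduced cost of blend D: c₃ − yᵀa₃ = 7.5 − (1·4 + 8·1) = 7.5 − 12 = -4.5.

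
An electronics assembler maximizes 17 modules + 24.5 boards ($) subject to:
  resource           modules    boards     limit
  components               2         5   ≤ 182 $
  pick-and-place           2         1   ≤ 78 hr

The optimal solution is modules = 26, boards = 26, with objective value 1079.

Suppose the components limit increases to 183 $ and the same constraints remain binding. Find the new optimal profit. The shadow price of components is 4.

Δb = 1, so new z* = 1079 + (4)·(1) = 1079 + 4 = 1083.

1083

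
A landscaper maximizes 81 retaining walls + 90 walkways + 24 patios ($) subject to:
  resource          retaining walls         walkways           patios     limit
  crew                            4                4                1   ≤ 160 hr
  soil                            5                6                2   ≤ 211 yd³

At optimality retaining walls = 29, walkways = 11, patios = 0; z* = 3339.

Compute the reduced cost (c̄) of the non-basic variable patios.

-3

Check each constraint at x*: crew 160/160 (tight); soil 211/211 (tight).
From A_Bᵀ y = c: 4·y_crew + 5·y_soil = 81; 4·y_crew + 6·y_soil = 90.
This yields shadow prices y_crew = 9, y_soil = 9.
Reduced cost of patios: c₃ − yᵀa₃ = 24 − (9·1 + 9·2) = 24 − 27 = -3.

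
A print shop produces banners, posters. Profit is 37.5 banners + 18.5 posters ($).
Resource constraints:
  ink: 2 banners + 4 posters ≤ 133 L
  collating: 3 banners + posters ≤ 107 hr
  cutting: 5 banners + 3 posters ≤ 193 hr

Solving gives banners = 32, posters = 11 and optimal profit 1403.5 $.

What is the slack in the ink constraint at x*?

25

ink used = 2·32 + 4·11 = 108; slack = 133 − 108 = 25.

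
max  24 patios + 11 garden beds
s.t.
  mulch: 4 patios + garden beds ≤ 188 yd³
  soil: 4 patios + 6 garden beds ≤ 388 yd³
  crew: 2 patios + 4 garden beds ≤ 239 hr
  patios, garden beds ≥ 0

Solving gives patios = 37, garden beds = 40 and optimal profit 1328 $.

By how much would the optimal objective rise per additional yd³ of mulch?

Binding: mulch and soil. Non-binding: crew (5 unused).
Slack constraints have shadow price 0 (complementary slackness).
From A_Bᵀ y = c: 4·y_mulch + 4·y_soil = 24; 1·y_mulch + 6·y_soil = 11.
→ y_mulch = 5 and y_soil = 1.
Shadow price of mulch = 5.

5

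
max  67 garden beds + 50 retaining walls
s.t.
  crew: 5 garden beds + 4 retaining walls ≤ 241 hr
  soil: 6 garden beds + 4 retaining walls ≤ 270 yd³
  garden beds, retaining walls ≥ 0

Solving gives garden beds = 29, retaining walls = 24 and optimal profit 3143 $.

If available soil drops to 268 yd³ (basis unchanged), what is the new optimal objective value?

Check each constraint at x*: crew 241/241 (tight); soil 270/270 (tight).
From A_Bᵀ y = c: 5·y_crew + 6·y_soil = 67; 4·y_crew + 4·y_soil = 50.
Solving: y_crew = 8, y_soil = 4.5.
Δz = y_soil·Δb = 4.5 × (-2) = -9, so new z* = 3143 − 9 = 3134.

3134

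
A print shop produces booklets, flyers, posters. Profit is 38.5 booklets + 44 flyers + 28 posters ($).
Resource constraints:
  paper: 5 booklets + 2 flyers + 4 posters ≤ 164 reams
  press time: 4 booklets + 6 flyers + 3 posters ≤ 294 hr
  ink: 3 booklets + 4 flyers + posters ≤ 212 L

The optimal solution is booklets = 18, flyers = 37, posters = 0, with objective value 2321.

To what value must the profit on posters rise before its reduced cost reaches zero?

29.5

Binding: paper and press time. Non-binding: ink (10 unused).
Since ink is not tight, its dual is 0.
Dual feasibility on the basic columns requires 5·y_paper + 4·y_press time = 38.5, 2·y_paper + 6·y_press time = 44.
→ y_paper = 2.5 and y_press time = 6.5.
posters enters the basis when its profit ≥ yᵀa₃ = 2.5·4 + 6.5·3 = 29.5.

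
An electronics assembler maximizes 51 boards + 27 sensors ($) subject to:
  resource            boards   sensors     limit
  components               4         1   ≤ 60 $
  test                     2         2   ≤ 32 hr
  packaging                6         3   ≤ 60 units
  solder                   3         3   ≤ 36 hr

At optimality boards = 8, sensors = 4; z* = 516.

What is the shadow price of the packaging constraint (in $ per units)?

Check each constraint at x*: components 36/60 (slack 24); test 24/32 (slack 8); packaging 60/60 (tight); solder 36/36 (tight).
By complementary slackness, y = 0 for the non-binding constraints.
From A_Bᵀ y = c: 6·y_packaging + 3·y_solder = 51; 3·y_packaging + 3·y_solder = 27.
This yields shadow prices y_packaging = 8, y_solder = 1.
Shadow price of packaging = 8.

8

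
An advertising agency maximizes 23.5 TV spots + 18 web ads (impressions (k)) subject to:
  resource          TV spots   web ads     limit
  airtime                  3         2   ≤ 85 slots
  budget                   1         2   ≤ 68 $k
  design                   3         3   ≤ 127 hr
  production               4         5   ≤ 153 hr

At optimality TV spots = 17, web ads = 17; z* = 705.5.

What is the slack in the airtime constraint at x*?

0

airtime used = 3·17 + 2·17 = 85; slack = 85 − 85 = 0.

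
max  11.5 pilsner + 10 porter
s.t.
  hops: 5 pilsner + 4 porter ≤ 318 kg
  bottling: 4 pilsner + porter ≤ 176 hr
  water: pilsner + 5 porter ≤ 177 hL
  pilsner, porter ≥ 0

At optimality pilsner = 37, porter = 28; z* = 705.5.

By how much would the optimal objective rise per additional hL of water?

1.5

Binding: bottling and water. Non-binding: hops (21 unused).
Slack constraints have shadow price 0 (complementary slackness).
The binding rows give the dual system: 4·y_bottling + 1·y_water = 11.5 and 1·y_bottling + 5·y_water = 10.
→ y_bottling = 2.5 and y_water = 1.5.
Shadow price of water = 1.5.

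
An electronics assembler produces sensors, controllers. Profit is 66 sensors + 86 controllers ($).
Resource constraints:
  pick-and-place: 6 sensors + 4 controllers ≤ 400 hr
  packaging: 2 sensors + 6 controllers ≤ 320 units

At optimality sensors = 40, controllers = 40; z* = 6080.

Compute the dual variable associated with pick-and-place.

8

Check each constraint at x*: pick-and-place 400/400 (tight); packaging 320/320 (tight).
From A_Bᵀ y = c: 6·y_pick-and-place + 2·y_packaging = 66; 4·y_pick-and-place + 6·y_packaging = 86.
This yields shadow prices y_pick-and-place = 8, y_packaging = 9.
Shadow price of pick-and-place = 8.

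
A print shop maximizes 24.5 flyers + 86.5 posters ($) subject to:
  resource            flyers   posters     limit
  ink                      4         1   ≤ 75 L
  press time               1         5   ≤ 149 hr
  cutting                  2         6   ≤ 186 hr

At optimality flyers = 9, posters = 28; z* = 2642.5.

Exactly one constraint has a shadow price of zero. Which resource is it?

ink: 64/75 (slack 11)
press time: 149/149 (binding)
cutting: 186/186 (binding)
By complementary slackness, a constraint with positive slack has shadow price 0 → ink.

ink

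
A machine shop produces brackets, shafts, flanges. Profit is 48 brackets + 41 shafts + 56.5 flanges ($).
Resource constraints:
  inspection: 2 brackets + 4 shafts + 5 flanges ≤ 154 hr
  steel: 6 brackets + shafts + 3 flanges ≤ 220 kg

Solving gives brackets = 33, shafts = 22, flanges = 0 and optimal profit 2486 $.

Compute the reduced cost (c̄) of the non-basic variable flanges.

-3.5

Both inspection and steel are binding at x*.
From A_Bᵀ y = c: 2·y_inspection + 6·y_steel = 48; 4·y_inspection + 1·y_steel = 41.
This yields shadow prices y_inspection = 9, y_steel = 5.
Reduced cost of flanges: c₃ − yᵀa₃ = 56.5 − (9·5 + 5·3) = 56.5 − 60 = -3.5.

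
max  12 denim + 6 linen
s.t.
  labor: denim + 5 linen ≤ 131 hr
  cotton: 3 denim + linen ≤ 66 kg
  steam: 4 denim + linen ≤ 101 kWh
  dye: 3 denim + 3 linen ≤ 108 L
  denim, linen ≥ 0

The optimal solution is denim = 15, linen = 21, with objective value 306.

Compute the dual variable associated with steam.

Binding: cotton and dye. Non-binding: labor (11 unused), steam (20 unused).
Slack constraints have shadow price 0 (complementary slackness).
The binding rows give the dual system: 3·y_cotton + 3·y_dye = 12 and 1·y_cotton + 3·y_dye = 6.
Solving: y_cotton = 3, y_dye = 1.
Shadow price of steam = 0.

0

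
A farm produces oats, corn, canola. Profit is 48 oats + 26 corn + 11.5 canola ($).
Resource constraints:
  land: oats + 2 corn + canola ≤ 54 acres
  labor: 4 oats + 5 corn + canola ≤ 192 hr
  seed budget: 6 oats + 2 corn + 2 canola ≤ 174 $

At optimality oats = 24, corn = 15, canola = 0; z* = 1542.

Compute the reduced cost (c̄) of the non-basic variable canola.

-8.5

At the optimum: land uses 54 of 54 (binding); labor uses 171 of 192 (slack = 21); seed budget uses 174 of 174 (binding).
Slack constraints have shadow price 0 (complementary slackness).
From A_Bᵀ y = c: 1·y_land + 6·y_seed budget = 48; 2·y_land + 2·y_seed budget = 26.
→ y_land = 6 and y_seed budget = 7.
Reduced cost of canola: c₃ − yᵀa₃ = 11.5 − (6·1 + 7·2) = 11.5 − 20 = -8.5.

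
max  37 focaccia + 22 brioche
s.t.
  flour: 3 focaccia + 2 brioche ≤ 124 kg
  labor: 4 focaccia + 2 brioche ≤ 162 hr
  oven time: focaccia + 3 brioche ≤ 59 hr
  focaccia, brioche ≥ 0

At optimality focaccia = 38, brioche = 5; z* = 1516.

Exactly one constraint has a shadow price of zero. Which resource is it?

oven time

flour: 124/124 (binding)
labor: 162/162 (binding)
oven time: 53/59 (slack 6)
By complementary slackness, a constraint with positive slack has shadow price 0 → oven time.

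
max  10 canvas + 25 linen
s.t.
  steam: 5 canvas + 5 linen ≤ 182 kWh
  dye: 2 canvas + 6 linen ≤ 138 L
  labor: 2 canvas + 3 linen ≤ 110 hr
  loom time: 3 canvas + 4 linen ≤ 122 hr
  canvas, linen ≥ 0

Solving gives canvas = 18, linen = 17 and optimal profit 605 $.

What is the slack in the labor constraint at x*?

labor used = 2·18 + 3·17 = 87; slack = 110 − 87 = 23.

23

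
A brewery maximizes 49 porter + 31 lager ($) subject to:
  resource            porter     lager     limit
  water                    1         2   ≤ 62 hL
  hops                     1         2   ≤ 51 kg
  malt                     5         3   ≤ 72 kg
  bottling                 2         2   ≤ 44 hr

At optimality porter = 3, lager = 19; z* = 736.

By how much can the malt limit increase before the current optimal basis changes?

Binding constraints: malt, bottling. The basis is B = [[5,3],[2,2]] with det 4.
Per unit increase in malt, x* moves by d = (0.5, -0.5).
The basis stays optimal until lager reaches 0; allowable increase = 38 kg.

38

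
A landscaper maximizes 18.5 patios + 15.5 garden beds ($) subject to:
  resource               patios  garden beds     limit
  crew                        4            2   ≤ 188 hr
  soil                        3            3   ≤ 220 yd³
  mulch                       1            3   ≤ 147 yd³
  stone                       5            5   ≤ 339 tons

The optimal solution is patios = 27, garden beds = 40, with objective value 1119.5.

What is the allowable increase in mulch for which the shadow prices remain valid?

Binding constraints: crew, mulch. The basis is B = [[4,2],[1,3]] with det 10.
Per unit increase in mulch, x* moves by d = (-0.2, 0.4).
The basis stays optimal until stone becomes binding; allowable increase = 4 yd³.

4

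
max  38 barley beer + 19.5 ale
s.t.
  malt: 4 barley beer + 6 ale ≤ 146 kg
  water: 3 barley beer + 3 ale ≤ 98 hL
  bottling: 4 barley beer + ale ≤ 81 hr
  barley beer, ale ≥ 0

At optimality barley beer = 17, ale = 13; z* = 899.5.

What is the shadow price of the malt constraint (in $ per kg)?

2

Check each constraint at x*: malt 146/146 (tight); water 90/98 (slack 8); bottling 81/81 (tight).
Slack constraints have shadow price 0 (complementary slackness).
From A_Bᵀ y = c: 4·y_malt + 4·y_bottling = 38; 6·y_malt + 1·y_bottling = 19.5.
→ y_malt = 2 and y_bottling = 7.5.
Shadow price of malt = 2.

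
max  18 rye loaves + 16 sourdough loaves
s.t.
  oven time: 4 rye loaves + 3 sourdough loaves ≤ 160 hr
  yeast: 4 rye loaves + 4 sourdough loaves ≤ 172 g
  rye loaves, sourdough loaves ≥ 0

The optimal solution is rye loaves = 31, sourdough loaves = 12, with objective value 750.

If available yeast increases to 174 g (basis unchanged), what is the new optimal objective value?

Both oven time and yeast are binding at x*.
From A_Bᵀ y = c: 4·y_oven time + 4·y_yeast = 18; 3·y_oven time + 4·y_yeast = 16.
This yields shadow prices y_oven time = 2, y_yeast = 2.5.
Δz = y_yeast·Δb = 2.5 × (2) = 5, so new z* = 750 + 5 = 755.

755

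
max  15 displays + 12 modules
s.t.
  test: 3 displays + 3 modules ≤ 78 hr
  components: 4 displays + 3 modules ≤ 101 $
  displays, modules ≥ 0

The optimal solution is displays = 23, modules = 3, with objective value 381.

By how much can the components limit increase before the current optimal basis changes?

3

Binding constraints: test, components. The basis is B = [[3,3],[4,3]] with det -3.
Per unit increase in components, x* moves by d = (1, -1).
The basis stays optimal until modules reaches 0; allowable increase = 3 $.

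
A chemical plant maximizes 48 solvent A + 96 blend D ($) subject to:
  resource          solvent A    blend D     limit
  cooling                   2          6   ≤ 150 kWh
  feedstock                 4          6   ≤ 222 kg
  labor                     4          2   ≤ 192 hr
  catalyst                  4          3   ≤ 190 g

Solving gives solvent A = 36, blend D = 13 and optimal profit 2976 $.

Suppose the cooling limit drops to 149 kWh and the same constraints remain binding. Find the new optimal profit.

Check each constraint at x*: cooling 150/150 (tight); feedstock 222/222 (tight); labor 170/192 (slack 22); catalyst 183/190 (slack 7).
Slack constraints have shadow price 0 (complementary slackness).
Dual feasibility on the basic columns requires 2·y_cooling + 4·y_feedstock = 48, 6·y_cooling + 6·y_feedstock = 96.
→ y_cooling = 8 and y_feedstock = 8.
Δz = y_cooling·Δb = 8 × (-1) = -8, so new z* = 2976 − 8 = 2968.

2968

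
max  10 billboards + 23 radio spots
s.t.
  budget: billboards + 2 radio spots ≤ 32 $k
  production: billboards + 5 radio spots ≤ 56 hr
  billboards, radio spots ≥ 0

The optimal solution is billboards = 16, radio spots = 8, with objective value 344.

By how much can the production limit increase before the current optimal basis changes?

Binding constraints: budget, production. The basis is B = [[1,2],[1,5]] with det 3.
Per unit increase in production, x* moves by d = (-0.6667, 0.3333).
The basis stays optimal until billboards reaches 0; allowable increase = 24 hr.

24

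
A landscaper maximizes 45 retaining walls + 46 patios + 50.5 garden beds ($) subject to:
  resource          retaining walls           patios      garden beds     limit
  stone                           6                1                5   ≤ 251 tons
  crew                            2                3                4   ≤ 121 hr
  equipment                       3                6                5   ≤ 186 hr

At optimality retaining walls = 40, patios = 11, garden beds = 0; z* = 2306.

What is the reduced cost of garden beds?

At the optimum: stone uses 251 of 251 (binding); crew uses 113 of 121 (slack = 8); equipment uses 186 of 186 (binding).
Slack constraints have shadow price 0 (complementary slackness).
From A_Bᵀ y = c: 6·y_stone + 3·y_equipment = 45; 1·y_stone + 6·y_equipment = 46.
This yields shadow prices y_stone = 4, y_equipment = 7.
Reduced cost of garden beds: c₃ − yᵀa₃ = 50.5 − (4·5 + 7·5) = 50.5 − 55 = -4.5.

-4.5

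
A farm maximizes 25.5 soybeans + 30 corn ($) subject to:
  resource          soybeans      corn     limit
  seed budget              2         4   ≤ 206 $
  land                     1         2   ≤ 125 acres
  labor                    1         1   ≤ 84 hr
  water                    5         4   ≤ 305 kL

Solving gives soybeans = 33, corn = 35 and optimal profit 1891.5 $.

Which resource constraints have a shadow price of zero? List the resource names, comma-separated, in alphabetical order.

labor, land

seed budget: 206/206 (binding)
land: 103/125 (slack 22)
labor: 68/84 (slack 16)
water: 305/305 (binding)
By complementary slackness, a constraint with positive slack has shadow price 0 → labor, land.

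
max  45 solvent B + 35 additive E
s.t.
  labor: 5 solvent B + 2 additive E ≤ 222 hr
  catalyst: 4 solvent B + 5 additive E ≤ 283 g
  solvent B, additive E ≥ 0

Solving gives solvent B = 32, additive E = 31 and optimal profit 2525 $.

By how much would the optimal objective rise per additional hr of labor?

5

At the optimum: labor uses 222 of 222 (binding); catalyst uses 283 of 283 (binding).
Dual feasibility on the basic columns requires 5·y_labor + 4·y_catalyst = 45, 2·y_labor + 5·y_catalyst = 35.
Solving: y_labor = 5, y_catalyst = 5.
Shadow price of labor = 5.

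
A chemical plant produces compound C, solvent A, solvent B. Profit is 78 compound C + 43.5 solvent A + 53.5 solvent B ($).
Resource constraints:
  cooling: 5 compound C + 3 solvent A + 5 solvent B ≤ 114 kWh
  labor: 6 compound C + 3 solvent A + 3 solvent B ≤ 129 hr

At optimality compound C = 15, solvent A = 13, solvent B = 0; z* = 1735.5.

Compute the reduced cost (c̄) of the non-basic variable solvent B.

Check each constraint at x*: cooling 114/114 (tight); labor 129/129 (tight).
The binding rows give the dual system: 5·y_cooling + 6·y_labor = 78 and 3·y_cooling + 3·y_labor = 43.5.
This yields shadow prices y_cooling = 9, y_labor = 5.5.
Reduced cost of solvent B: c₃ − yᵀa₃ = 53.5 − (9·5 + 5.5·3) = 53.5 − 61.5 = -8.

-8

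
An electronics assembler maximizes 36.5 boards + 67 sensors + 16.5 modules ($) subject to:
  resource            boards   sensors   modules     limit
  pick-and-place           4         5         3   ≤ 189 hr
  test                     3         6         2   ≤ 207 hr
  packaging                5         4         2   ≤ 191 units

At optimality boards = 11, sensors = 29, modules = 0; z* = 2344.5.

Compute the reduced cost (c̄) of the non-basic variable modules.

-8.5

Binding: pick-and-place and test. Non-binding: packaging (20 unused).
Slack constraints have shadow price 0 (complementary slackness).
Dual feasibility on the basic columns requires 4·y_pick-and-place + 3·y_test = 36.5, 5·y_pick-and-place + 6·y_test = 67.
Solving: y_pick-and-place = 2, y_test = 9.5.
Reduced cost of modules: c₃ − yᵀa₃ = 16.5 − (2·3 + 9.5·2) = 16.5 − 25 = -8.5.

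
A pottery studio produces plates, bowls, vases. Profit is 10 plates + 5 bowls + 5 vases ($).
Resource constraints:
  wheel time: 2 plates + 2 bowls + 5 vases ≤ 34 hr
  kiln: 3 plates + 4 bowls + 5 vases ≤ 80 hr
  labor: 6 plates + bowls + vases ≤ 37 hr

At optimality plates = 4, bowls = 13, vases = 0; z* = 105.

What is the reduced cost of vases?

-6

At the optimum: wheel time uses 34 of 34 (binding); kiln uses 64 of 80 (slack = 16); labor uses 37 of 37 (binding).
Slack constraints have shadow price 0 (complementary slackness).
Dual feasibility on the basic columns requires 2·y_wheel time + 6·y_labor = 10, 2·y_wheel time + 1·y_labor = 5.
This yields shadow prices y_wheel time = 2, y_labor = 1.
Reduced cost of vases: c₃ − yᵀa₃ = 5 − (2·5 + 1·1) = 5 − 11 = -6.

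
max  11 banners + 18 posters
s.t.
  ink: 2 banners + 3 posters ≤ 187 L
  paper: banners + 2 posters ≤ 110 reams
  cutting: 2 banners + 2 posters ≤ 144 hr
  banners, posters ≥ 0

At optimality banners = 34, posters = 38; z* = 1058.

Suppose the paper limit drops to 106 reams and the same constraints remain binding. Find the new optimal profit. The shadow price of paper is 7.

Δb = -4, so new z* = 1058 + (7)·(-4) = 1058 − 28 = 1030.

1030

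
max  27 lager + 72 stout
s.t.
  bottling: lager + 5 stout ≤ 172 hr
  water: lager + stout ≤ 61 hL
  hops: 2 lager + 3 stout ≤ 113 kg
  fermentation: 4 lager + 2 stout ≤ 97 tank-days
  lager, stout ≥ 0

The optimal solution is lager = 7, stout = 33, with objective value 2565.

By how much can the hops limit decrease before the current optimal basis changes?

Binding constraints: bottling, hops. The basis is B = [[1,5],[2,3]] with det -7.
Per unit decrease in hops, x* moves by d = (-0.7143, 0.1429).
The basis stays optimal until lager reaches 0; allowable decrease = 9.8 kg.

9.8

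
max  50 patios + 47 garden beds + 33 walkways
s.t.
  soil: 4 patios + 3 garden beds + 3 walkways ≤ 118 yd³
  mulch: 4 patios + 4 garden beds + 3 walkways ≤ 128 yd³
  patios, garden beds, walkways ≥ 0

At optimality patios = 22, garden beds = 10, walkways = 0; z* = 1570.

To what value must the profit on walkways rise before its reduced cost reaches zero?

37.5

Check each constraint at x*: soil 118/118 (tight); mulch 128/128 (tight).
Dual feasibility on the basic columns requires 4·y_soil + 4·y_mulch = 50, 3·y_soil + 4·y_mulch = 47.
Solving: y_soil = 3, y_mulch = 9.5.
walkways enters the basis when its profit ≥ yᵀa₃ = 3·3 + 9.5·3 = 37.5.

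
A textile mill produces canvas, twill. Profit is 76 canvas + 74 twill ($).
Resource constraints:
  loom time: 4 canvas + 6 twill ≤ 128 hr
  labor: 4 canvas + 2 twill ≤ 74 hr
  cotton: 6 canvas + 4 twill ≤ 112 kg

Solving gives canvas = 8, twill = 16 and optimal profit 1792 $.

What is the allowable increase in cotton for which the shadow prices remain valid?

Binding constraints: loom time, cotton. The basis is B = [[4,6],[6,4]] with det -20.
Per unit increase in cotton, x* moves by d = (0.3, -0.2).
The basis stays optimal until labor becomes binding; allowable increase = 12.5 kg.

12.5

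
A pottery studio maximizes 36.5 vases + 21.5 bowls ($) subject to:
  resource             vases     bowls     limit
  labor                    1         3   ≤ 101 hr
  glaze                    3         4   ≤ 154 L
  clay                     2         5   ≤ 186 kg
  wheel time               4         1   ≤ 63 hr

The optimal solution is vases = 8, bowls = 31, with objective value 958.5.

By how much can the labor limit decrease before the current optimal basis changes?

85.25

Binding constraints: labor, wheel time. The basis is B = [[1,3],[4,1]] with det -11.
Per unit decrease in labor, x* moves by d = (0.0909, -0.3636).
The basis stays optimal until bowls reaches 0; allowable decrease = 85.25 hr.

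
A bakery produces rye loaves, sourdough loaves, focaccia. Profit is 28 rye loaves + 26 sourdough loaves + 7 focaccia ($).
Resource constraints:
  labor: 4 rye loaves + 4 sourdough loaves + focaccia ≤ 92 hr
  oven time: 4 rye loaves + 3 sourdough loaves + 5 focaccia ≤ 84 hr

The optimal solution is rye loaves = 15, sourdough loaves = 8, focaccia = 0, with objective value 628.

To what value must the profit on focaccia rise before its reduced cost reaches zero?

15

Check each constraint at x*: labor 92/92 (tight); oven time 84/84 (tight).
From A_Bᵀ y = c: 4·y_labor + 4·y_oven time = 28; 4·y_labor + 3·y_oven time = 26.
Solving: y_labor = 5, y_oven time = 2.
focaccia enters the basis when its profit ≥ yᵀa₃ = 5·1 + 2·5 = 15.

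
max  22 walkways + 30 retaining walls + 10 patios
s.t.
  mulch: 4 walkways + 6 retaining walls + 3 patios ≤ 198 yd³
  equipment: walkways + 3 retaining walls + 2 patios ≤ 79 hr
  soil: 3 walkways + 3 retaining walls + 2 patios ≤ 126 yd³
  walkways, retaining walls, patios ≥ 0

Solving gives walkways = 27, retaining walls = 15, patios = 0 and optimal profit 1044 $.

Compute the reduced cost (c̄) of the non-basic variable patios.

-6

Check each constraint at x*: mulch 198/198 (tight); equipment 72/79 (slack 7); soil 126/126 (tight).
By complementary slackness, y = 0 for the non-binding constraint.
From A_Bᵀ y = c: 4·y_mulch + 3·y_soil = 22; 6·y_mulch + 3·y_soil = 30.
This yields shadow prices y_mulch = 4, y_soil = 2.
Reduced cost of patios: c₃ − yᵀa₃ = 10 − (4·3 + 2·2) = 10 − 16 = -6.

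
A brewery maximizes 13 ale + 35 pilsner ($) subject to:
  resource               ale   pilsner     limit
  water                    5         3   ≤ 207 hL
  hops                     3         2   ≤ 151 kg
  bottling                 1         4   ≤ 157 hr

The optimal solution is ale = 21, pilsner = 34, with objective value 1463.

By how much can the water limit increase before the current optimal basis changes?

34

Binding constraints: water, bottling. The basis is B = [[5,3],[1,4]] with det 17.
Per unit increase in water, x* moves by d = (0.2353, -0.0588).
The basis stays optimal until hops becomes binding; allowable increase = 34 hL.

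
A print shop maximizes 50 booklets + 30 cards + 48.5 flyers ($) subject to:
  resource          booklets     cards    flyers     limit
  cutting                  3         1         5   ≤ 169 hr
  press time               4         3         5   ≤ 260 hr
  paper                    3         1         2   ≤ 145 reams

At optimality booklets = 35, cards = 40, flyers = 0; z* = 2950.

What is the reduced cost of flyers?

-3.5

At the optimum: cutting uses 145 of 169 (slack = 24); press time uses 260 of 260 (binding); paper uses 145 of 145 (binding).
Since cutting is not tight, its dual is 0.
From A_Bᵀ y = c: 4·y_press time + 3·y_paper = 50; 3·y_press time + 1·y_paper = 30.
Solving: y_press time = 8, y_paper = 6.
Reduced cost of flyers: c₃ − yᵀa₃ = 48.5 − (8·5 + 6·2) = 48.5 − 52 = -3.5.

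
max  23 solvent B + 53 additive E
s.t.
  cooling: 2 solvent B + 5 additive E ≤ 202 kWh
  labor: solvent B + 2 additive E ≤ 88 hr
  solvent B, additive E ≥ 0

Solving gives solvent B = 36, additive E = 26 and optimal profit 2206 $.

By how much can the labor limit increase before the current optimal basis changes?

Binding constraints: cooling, labor. The basis is B = [[2,5],[1,2]] with det -1.
Per unit increase in labor, x* moves by d = (5, -2).
The basis stays optimal until additive E reaches 0; allowable increase = 13 hr.

13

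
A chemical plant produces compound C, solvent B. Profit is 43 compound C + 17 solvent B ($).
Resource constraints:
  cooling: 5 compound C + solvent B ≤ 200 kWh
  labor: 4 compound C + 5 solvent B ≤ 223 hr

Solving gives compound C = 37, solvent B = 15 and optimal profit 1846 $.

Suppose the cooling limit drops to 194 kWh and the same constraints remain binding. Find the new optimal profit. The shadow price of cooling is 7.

Δb = -6, so new z* = 1846 + (7)·(-6) = 1846 − 42 = 1804.

1804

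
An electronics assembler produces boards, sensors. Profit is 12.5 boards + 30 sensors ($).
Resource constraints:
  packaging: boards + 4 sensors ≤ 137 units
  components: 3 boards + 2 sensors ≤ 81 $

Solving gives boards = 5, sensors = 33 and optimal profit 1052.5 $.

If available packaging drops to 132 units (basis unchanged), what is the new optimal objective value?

1020

Both packaging and components are binding at x*.
The binding rows give the dual system: 1·y_packaging + 3·y_components = 12.5 and 4·y_packaging + 2·y_components = 30.
This yields shadow prices y_packaging = 6.5, y_components = 2.
Δz = y_packaging·Δb = 6.5 × (-5) = -32.5, so new z* = 1052.5 − 32.5 = 1020.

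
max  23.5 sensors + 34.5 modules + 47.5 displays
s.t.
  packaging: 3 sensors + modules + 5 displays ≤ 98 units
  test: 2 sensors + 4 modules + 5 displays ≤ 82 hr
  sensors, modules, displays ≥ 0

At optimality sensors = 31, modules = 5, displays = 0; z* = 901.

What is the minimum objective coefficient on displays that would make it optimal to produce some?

52.5

Check each constraint at x*: packaging 98/98 (tight); test 82/82 (tight).
The binding rows give the dual system: 3·y_packaging + 2·y_test = 23.5 and 1·y_packaging + 4·y_test = 34.5.
This yields shadow prices y_packaging = 2.5, y_test = 8.
displays enters the basis when its profit ≥ yᵀa₃ = 2.5·5 + 8·5 = 52.5.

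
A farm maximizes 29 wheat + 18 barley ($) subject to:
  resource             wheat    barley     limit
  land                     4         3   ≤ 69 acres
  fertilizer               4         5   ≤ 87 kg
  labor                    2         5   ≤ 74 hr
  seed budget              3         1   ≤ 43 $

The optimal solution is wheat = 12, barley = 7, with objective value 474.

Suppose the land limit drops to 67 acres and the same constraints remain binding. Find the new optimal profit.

464

At the optimum: land uses 69 of 69 (binding); fertilizer uses 83 of 87 (slack = 4); labor uses 59 of 74 (slack = 15); seed budget uses 43 of 43 (binding).
Since fertilizer, labor are not tight, their duals are 0.
Dual feasibility on the basic columns requires 4·y_land + 3·y_seed budget = 29, 3·y_land + 1·y_seed budget = 18.
This yields shadow prices y_land = 5, y_seed budget = 3.
Δz = y_land·Δb = 5 × (-2) = -10, so new z* = 474 − 10 = 464.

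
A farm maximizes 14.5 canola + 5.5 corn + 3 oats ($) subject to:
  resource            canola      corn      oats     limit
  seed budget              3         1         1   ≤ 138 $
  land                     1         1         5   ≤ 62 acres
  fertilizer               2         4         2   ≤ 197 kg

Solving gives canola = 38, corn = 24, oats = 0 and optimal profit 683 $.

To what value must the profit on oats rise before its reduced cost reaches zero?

Check each constraint at x*: seed budget 138/138 (tight); land 62/62 (tight); fertilizer 172/197 (slack 25).
Slack constraints have shadow price 0 (complementary slackness).
Dual feasibility on the basic columns requires 3·y_seed budget + 1·y_land = 14.5, 1·y_seed budget + 1·y_land = 5.5.
This yields shadow prices y_seed budget = 4.5, y_land = 1.
oats enters the basis when its profit ≥ yᵀa₃ = 4.5·1 + 1·5 = 9.5.

9.5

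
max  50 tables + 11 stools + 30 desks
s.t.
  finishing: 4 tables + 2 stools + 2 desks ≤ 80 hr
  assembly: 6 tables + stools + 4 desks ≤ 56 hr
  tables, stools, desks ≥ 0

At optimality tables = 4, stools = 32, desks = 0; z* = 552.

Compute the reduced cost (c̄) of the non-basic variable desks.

Check each constraint at x*: finishing 80/80 (tight); assembly 56/56 (tight).
Dual feasibility on the basic columns requires 4·y_finishing + 6·y_assembly = 50, 2·y_finishing + 1·y_assembly = 11.
→ y_finishing = 2 and y_assembly = 7.
Reduced cost of desks: c₃ − yᵀa₃ = 30 − (2·2 + 7·4) = 30 − 32 = -2.

-2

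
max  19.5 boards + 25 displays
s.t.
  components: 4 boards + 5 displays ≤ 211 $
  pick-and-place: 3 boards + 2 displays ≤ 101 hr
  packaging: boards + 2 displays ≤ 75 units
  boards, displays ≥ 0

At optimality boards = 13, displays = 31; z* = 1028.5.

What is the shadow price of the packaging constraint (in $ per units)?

9

Binding: pick-and-place and packaging. Non-binding: components (4 unused).
Slack constraints have shadow price 0 (complementary slackness).
From A_Bᵀ y = c: 3·y_pick-and-place + 1·y_packaging = 19.5; 2·y_pick-and-place + 2·y_packaging = 25.
→ y_pick-and-place = 3.5 and y_packaging = 9.
Shadow price of packaging = 9.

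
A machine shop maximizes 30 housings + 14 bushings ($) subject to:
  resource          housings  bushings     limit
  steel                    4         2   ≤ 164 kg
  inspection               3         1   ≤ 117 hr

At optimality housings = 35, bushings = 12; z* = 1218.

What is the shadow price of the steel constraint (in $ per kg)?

6

At the optimum: steel uses 164 of 164 (binding); inspection uses 117 of 117 (binding).
The binding rows give the dual system: 4·y_steel + 3·y_inspection = 30 and 2·y_steel + 1·y_inspection = 14.
This yields shadow prices y_steel = 6, y_inspection = 2.
Shadow price of steel = 6.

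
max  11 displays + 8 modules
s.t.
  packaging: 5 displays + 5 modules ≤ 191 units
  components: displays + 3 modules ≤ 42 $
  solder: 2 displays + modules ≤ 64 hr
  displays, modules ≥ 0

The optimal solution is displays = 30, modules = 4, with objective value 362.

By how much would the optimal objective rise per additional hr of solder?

5

Binding: components and solder. Non-binding: packaging (21 unused).
Since packaging is not tight, its dual is 0.
From A_Bᵀ y = c: 1·y_components + 2·y_solder = 11; 3·y_components + 1·y_solder = 8.
Solving: y_components = 1, y_solder = 5.
Shadow price of solder = 5.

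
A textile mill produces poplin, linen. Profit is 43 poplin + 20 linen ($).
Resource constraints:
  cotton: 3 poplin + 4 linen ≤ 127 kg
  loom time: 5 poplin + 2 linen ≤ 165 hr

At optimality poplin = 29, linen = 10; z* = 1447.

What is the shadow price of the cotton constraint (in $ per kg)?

At the optimum: cotton uses 127 of 127 (binding); loom time uses 165 of 165 (binding).
From A_Bᵀ y = c: 3·y_cotton + 5·y_loom time = 43; 4·y_cotton + 2·y_loom time = 20.
Solving: y_cotton = 1, y_loom time = 8.
Shadow price of cotton = 1.

1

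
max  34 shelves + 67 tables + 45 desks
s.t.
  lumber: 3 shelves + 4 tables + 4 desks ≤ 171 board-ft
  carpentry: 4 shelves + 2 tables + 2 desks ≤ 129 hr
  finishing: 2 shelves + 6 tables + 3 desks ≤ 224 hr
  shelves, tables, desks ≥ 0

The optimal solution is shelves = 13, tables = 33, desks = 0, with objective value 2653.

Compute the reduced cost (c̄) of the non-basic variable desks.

-2.5

Check each constraint at x*: lumber 171/171 (tight); carpentry 118/129 (slack 11); finishing 224/224 (tight).
Slack constraints have shadow price 0 (complementary slackness).
The binding rows give the dual system: 3·y_lumber + 2·y_finishing = 34 and 4·y_lumber + 6·y_finishing = 67.
This yields shadow prices y_lumber = 7, y_finishing = 6.5.
Reduced cost of desks: c₃ − yᵀa₃ = 45 − (7·4 + 6.5·3) = 45 − 47.5 = -2.5.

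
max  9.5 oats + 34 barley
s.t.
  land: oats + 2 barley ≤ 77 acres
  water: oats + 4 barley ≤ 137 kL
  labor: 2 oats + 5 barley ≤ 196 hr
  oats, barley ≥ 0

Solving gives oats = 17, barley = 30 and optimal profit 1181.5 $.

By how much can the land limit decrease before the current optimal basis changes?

Binding constraints: land, water. The basis is B = [[1,2],[1,4]] with det 2.
Per unit decrease in land, x* moves by d = (-2, 0.5).
The basis stays optimal until oats reaches 0; allowable decrease = 8.5 acres.

8.5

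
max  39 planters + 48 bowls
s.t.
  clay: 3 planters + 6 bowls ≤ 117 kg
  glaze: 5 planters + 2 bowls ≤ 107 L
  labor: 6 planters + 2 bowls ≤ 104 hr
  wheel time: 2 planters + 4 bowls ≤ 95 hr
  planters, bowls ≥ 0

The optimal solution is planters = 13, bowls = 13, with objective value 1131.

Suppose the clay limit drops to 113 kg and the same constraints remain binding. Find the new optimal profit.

Binding: clay and labor. Non-binding: glaze (16 unused), wheel time (17 unused).
Slack constraints have shadow price 0 (complementary slackness).
From A_Bᵀ y = c: 3·y_clay + 6·y_labor = 39; 6·y_clay + 2·y_labor = 48.
Solving: y_clay = 7, y_labor = 3.
Δz = y_clay·Δb = 7 × (-4) = -28, so new z* = 1131 − 28 = 1103.

1103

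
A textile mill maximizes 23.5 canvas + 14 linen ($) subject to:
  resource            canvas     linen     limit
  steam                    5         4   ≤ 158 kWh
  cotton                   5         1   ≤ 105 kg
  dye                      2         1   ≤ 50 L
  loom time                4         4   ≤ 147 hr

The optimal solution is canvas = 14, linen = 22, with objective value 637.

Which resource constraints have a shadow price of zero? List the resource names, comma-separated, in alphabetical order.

steam: 158/158 (binding)
cotton: 92/105 (slack 13)
dye: 50/50 (binding)
loom time: 144/147 (slack 3)
By complementary slackness, a constraint with positive slack has shadow price 0 → cotton, loom time.

cotton, loom time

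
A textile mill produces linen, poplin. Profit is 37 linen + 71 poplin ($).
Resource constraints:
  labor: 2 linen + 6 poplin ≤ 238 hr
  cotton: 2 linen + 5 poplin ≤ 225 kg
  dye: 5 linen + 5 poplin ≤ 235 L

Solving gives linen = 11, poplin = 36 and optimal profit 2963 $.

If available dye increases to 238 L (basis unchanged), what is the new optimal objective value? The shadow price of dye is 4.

Δb = 3, so new z* = 2963 + (4)·(3) = 2963 + 12 = 2975.

2975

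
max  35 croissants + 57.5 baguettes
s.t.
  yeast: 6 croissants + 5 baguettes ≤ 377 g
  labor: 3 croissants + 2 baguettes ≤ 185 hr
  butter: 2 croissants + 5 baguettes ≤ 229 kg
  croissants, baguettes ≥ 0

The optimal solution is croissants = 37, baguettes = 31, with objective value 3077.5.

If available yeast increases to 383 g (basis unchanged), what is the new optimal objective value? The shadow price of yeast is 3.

3095.5

Δb = 6, so new z* = 3077.5 + (3)·(6) = 3077.5 + 18 = 3095.5.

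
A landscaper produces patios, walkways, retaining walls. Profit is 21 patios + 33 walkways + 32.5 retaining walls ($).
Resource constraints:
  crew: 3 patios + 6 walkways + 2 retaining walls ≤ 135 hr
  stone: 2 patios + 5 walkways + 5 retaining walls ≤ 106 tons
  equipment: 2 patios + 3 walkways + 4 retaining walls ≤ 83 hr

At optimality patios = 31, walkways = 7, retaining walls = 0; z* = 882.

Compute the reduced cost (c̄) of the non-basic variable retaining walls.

Check each constraint at x*: crew 135/135 (tight); stone 97/106 (slack 9); equipment 83/83 (tight).
Since stone is not tight, its dual is 0.
The binding rows give the dual system: 3·y_crew + 2·y_equipment = 21 and 6·y_crew + 3·y_equipment = 33.
Solving: y_crew = 1, y_equipment = 9.
Reduced cost of retaining walls: c₃ − yᵀa₃ = 32.5 − (1·2 + 9·4) = 32.5 − 38 = -5.5.

-5.5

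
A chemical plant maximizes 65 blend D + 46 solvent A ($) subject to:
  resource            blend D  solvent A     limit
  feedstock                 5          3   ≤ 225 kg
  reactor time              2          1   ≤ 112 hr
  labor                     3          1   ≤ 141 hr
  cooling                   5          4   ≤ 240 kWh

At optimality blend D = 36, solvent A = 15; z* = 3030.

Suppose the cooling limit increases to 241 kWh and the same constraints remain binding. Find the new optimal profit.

3037

At the optimum: feedstock uses 225 of 225 (binding); reactor time uses 87 of 112 (slack = 25); labor uses 123 of 141 (slack = 18); cooling uses 240 of 240 (binding).
Since reactor time, labor are not tight, their duals are 0.
Dual feasibility on the basic columns requires 5·y_feedstock + 5·y_cooling = 65, 3·y_feedstock + 4·y_cooling = 46.
Solving: y_feedstock = 6, y_cooling = 7.
Δz = y_cooling·Δb = 7 × (1) = 7, so new z* = 3030 + 7 = 3037.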